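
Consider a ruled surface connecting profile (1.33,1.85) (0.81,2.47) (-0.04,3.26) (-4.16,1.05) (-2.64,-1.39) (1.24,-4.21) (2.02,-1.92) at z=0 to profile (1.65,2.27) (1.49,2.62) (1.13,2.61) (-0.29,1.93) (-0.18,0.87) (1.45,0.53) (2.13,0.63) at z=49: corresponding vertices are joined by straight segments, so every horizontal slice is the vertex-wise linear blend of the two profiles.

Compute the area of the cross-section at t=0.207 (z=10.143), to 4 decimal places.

Cross-section at t=0.207: each vertex is (1-t)·p0[i] + t·p1[i].
  v1: (1-0.207)·(1.33,1.85) + 0.207·(1.65,2.27) = (1.3962,1.9369)
  v2: (1-0.207)·(0.81,2.47) + 0.207·(1.49,2.62) = (0.9508,2.5011)
  v3: (1-0.207)·(-0.04,3.26) + 0.207·(1.13,2.61) = (0.2022,3.1254)
  v4: (1-0.207)·(-4.16,1.05) + 0.207·(-0.29,1.93) = (-3.3589,1.2322)
  v5: (1-0.207)·(-2.64,-1.39) + 0.207·(-0.18,0.87) = (-2.1308,-0.9222)
  v6: (1-0.207)·(1.24,-4.21) + 0.207·(1.45,0.53) = (1.2835,-3.2288)
  v7: (1-0.207)·(2.02,-1.92) + 0.207·(2.13,0.63) = (2.0428,-1.3921)
Shoelace sum Σ(x_i·y_{i+1} − x_{i+1}·y_i):
  i=1: 1.3962·2.5011 − 0.9508·1.9369 = +1.6505 (running +1.6505)
  i=2: 0.9508·3.1254 − 0.2022·2.5011 = +2.4659 (running +4.1164)
  i=3: 0.2022·1.2322 − -3.3589·3.1254 = +10.7472 (running +14.8636)
  i=4: -3.3589·-0.9222 − -2.1308·1.2322 = +5.7230 (running +20.5866)
  i=5: -2.1308·-3.2288 − 1.2835·-0.9222 = +8.0635 (running +28.6501)
  i=6: 1.2835·-1.3921 − 2.0428·-3.2288 = +4.8090 (running +33.4590)
  i=7: 2.0428·1.9369 − 1.3962·-1.3921 = +5.9005 (running +39.3595)
Area = |Σ|/2 = |39.3595|/2 = 19.6798

Area at t=0.207: 19.6798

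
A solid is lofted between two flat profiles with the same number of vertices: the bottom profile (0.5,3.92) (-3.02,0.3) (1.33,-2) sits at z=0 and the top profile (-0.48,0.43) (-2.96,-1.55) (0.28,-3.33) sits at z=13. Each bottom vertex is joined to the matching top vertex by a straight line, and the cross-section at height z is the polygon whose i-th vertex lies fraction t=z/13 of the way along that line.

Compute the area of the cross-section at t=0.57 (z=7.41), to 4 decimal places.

Cross-section at t=0.57: each vertex is (1-t)·p0[i] + t·p1[i].
  v1: (1-0.57)·(0.5,3.92) + 0.57·(-0.48,0.43) = (-0.0586,1.9307)
  v2: (1-0.57)·(-3.02,0.3) + 0.57·(-2.96,-1.55) = (-2.9858,-0.7545)
  v3: (1-0.57)·(1.33,-2) + 0.57·(0.28,-3.33) = (0.7315,-2.7581)
Shoelace sum Σ(x_i·y_{i+1} − x_{i+1}·y_i):
  i=1: -0.0586·-0.7545 − -2.9858·1.9307 = +5.8089 (running +5.8089)
  i=2: -2.9858·-2.7581 − 0.7315·-0.7545 = +8.7871 (running +14.5959)
  i=3: 0.7315·1.9307 − -0.0586·-2.7581 = +1.2507 (running +15.8466)
Area = |Σ|/2 = |15.8466|/2 = 7.9233

Area at t=0.57: 7.9233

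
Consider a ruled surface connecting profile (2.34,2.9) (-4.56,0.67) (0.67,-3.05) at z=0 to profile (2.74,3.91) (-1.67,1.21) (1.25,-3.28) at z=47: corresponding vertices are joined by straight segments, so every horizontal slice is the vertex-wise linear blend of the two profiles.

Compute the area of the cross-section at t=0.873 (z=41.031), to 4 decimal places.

Cross-section at t=0.873: each vertex is (1-t)·p0[i] + t·p1[i].
  v1: (1-0.873)·(2.34,2.9) + 0.873·(2.74,3.91) = (2.6892,3.7817)
  v2: (1-0.873)·(-4.56,0.67) + 0.873·(-1.67,1.21) = (-2.0370,1.1414)
  v3: (1-0.873)·(0.67,-3.05) + 0.873·(1.25,-3.28) = (1.1763,-3.2508)
Shoelace sum Σ(x_i·y_{i+1} − x_{i+1}·y_i):
  i=1: 2.6892·1.1414 − -2.0370·3.7817 = +10.7730 (running +10.7730)
  i=2: -2.0370·-3.2508 − 1.1763·1.1414 = +5.2793 (running +16.0523)
  i=3: 1.1763·3.7817 − 2.6892·-3.2508 = +13.1906 (running +29.2429)
Area = |Σ|/2 = |29.2429|/2 = 14.6214

Area at t=0.873: 14.6214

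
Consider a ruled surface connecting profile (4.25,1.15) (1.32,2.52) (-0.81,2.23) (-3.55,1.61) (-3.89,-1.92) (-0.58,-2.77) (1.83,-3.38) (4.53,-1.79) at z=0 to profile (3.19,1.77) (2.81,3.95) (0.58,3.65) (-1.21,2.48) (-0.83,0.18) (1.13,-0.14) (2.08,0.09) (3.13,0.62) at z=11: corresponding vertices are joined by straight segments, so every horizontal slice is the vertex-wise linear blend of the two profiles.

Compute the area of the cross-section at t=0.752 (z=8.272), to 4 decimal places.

Area at t=0.752: 18.5693

Cross-section at t=0.752: each vertex is (1-t)·p0[i] + t·p1[i].
  v1: (1-0.752)·(4.25,1.15) + 0.752·(3.19,1.77) = (3.4529,1.6162)
  v2: (1-0.752)·(1.32,2.52) + 0.752·(2.81,3.95) = (2.4405,3.5954)
  v3: (1-0.752)·(-0.81,2.23) + 0.752·(0.58,3.65) = (0.2353,3.2978)
  v4: (1-0.752)·(-3.55,1.61) + 0.752·(-1.21,2.48) = (-1.7903,2.2642)
  v5: (1-0.752)·(-3.89,-1.92) + 0.752·(-0.83,0.18) = (-1.5889,-0.3408)
  v6: (1-0.752)·(-0.58,-2.77) + 0.752·(1.13,-0.14) = (0.7059,-0.7922)
  v7: (1-0.752)·(1.83,-3.38) + 0.752·(2.08,0.09) = (2.0180,-0.7706)
  v8: (1-0.752)·(4.53,-1.79) + 0.752·(3.13,0.62) = (3.4772,0.0223)
Shoelace sum Σ(x_i·y_{i+1} − x_{i+1}·y_i):
  i=1: 3.4529·3.5954 − 2.4405·1.6162 = +8.4699 (running +8.4699)
  i=2: 2.4405·3.2978 − 0.2353·3.5954 = +7.2024 (running +15.6723)
  i=3: 0.2353·2.2642 − -1.7903·3.2978 = +6.4369 (running +22.1093)
  i=4: -1.7903·-0.3408 − -1.5889·2.2642 = +4.2077 (running +26.3170)
  i=5: -1.5889·-0.7922 − 0.7059·-0.3408 = +1.4994 (running +27.8164)
  i=6: 0.7059·-0.7706 − 2.0180·-0.7922 = +1.0548 (running +28.8711)
  i=7: 2.0180·0.0223 − 3.4772·-0.7706 = +2.7244 (running +31.5956)
  i=8: 3.4772·1.6162 − 3.4529·0.0223 = +5.5429 (running +37.1385)
Area = |Σ|/2 = |37.1385|/2 = 18.5693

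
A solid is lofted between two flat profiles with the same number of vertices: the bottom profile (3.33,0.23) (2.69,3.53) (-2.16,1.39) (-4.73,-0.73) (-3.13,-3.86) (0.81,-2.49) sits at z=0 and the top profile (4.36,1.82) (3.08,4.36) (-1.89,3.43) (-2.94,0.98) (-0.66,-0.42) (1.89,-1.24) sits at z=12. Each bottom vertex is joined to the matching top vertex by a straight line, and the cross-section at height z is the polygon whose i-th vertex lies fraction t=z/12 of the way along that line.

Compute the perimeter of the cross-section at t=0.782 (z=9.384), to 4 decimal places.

Perimeter at t=0.782: 20.3032

Cross-section at t=0.782: each vertex is (1-t)·p0[i] + t·p1[i].
  v1: (1-0.782)·(3.33,0.23) + 0.782·(4.36,1.82) = (4.1355,1.4734)
  v2: (1-0.782)·(2.69,3.53) + 0.782·(3.08,4.36) = (2.9950,4.1791)
  v3: (1-0.782)·(-2.16,1.39) + 0.782·(-1.89,3.43) = (-1.9489,2.9853)
  v4: (1-0.782)·(-4.73,-0.73) + 0.782·(-2.94,0.98) = (-3.3302,0.6072)
  v5: (1-0.782)·(-3.13,-3.86) + 0.782·(-0.66,-0.42) = (-1.1985,-1.1699)
  v6: (1-0.782)·(0.81,-2.49) + 0.782·(1.89,-1.24) = (1.6546,-1.5125)
Perimeter = Σ |v_{i+1} − v_i|:
  edge 1→2: √(-1.1405² + 2.7057²) = 2.9362 (running 2.9362)
  edge 2→3: √(-4.9438² + -1.1938²) = 5.0859 (running 8.0221)
  edge 3→4: √(-1.3814² + -2.3781²) = 2.7501 (running 10.7723)
  edge 4→5: √(2.1318² + -1.7771²) = 2.7754 (running 13.5477)
  edge 5→6: √(2.8530² + -0.3426²) = 2.8735 (running 16.4212)
  edge 6→1: √(2.4809² + 2.9859²) = 3.8821 (running 20.3032)
Perimeter = 20.3032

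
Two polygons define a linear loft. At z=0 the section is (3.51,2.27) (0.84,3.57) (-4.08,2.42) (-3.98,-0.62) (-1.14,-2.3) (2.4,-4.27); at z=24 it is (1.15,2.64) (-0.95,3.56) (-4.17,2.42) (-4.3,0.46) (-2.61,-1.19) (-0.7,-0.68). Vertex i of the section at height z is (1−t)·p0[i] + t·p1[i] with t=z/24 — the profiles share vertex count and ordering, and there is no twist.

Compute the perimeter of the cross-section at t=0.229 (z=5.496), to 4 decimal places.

Perimeter at t=0.229: 22.7586

Cross-section at t=0.229: each vertex is (1-t)·p0[i] + t·p1[i].
  v1: (1-0.229)·(3.51,2.27) + 0.229·(1.15,2.64) = (2.9696,2.3547)
  v2: (1-0.229)·(0.84,3.57) + 0.229·(-0.95,3.56) = (0.4301,3.5677)
  v3: (1-0.229)·(-4.08,2.42) + 0.229·(-4.17,2.42) = (-4.1006,2.4200)
  v4: (1-0.229)·(-3.98,-0.62) + 0.229·(-4.3,0.46) = (-4.0533,-0.3727)
  v5: (1-0.229)·(-1.14,-2.3) + 0.229·(-2.61,-1.19) = (-1.4766,-2.0458)
  v6: (1-0.229)·(2.4,-4.27) + 0.229·(-0.7,-0.68) = (1.6901,-3.4479)
Perimeter = Σ |v_{i+1} − v_i|:
  edge 1→2: √(-2.5395² + 1.2130²) = 2.8143 (running 2.8143)
  edge 2→3: √(-4.5307² + -1.1477²) = 4.6738 (running 7.4881)
  edge 3→4: √(0.0473² + -2.7927²) = 2.7931 (running 10.2812)
  edge 4→5: √(2.5766² + -1.6731²) = 3.0722 (running 13.3534)
  edge 5→6: √(3.1667² + -1.4021²) = 3.4632 (running 16.8166)
  edge 6→1: √(1.2795² + 5.8026²) = 5.9420 (running 22.7586)
Perimeter = 22.7586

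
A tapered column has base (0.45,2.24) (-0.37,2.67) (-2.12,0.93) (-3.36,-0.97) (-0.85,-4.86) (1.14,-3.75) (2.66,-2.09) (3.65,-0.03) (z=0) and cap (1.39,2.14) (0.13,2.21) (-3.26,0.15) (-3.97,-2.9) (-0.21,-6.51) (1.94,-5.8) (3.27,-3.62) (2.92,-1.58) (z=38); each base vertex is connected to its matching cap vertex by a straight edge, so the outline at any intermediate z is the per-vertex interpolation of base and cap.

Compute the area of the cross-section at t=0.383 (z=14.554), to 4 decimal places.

Area at t=0.383: 34.5481

Cross-section at t=0.383: each vertex is (1-t)·p0[i] + t·p1[i].
  v1: (1-0.383)·(0.45,2.24) + 0.383·(1.39,2.14) = (0.8100,2.2017)
  v2: (1-0.383)·(-0.37,2.67) + 0.383·(0.13,2.21) = (-0.1785,2.4938)
  v3: (1-0.383)·(-2.12,0.93) + 0.383·(-3.26,0.15) = (-2.5566,0.6313)
  v4: (1-0.383)·(-3.36,-0.97) + 0.383·(-3.97,-2.9) = (-3.5936,-1.7092)
  v5: (1-0.383)·(-0.85,-4.86) + 0.383·(-0.21,-6.51) = (-0.6049,-5.4920)
  v6: (1-0.383)·(1.14,-3.75) + 0.383·(1.94,-5.8) = (1.4464,-4.5351)
  v7: (1-0.383)·(2.66,-2.09) + 0.383·(3.27,-3.62) = (2.8936,-2.6760)
  v8: (1-0.383)·(3.65,-0.03) + 0.383·(2.92,-1.58) = (3.3704,-0.6237)
Shoelace sum Σ(x_i·y_{i+1} − x_{i+1}·y_i):
  i=1: 0.8100·2.4938 − -0.1785·2.2017 = +2.4130 (running +2.4130)
  i=2: -0.1785·0.6313 − -2.5566·2.4938 = +6.2631 (running +8.6761)
  i=3: -2.5566·-1.7092 − -3.5936·0.6313 = +6.6383 (running +15.3144)
  i=4: -3.5936·-5.4920 − -0.6049·-1.7092 = +18.7022 (running +34.0166)
  i=5: -0.6049·-4.5351 − 1.4464·-5.4920 = +10.6868 (running +44.7033)
  i=6: 1.4464·-2.6760 − 2.8936·-4.5351 = +9.2525 (running +53.9558)
  i=7: 2.8936·-0.6237 − 3.3704·-2.6760 = +7.2146 (running +61.1704)
  i=8: 3.3704·2.2017 − 0.8100·-0.6237 = +7.9258 (running +69.0962)
Area = |Σ|/2 = |69.0962|/2 = 34.5481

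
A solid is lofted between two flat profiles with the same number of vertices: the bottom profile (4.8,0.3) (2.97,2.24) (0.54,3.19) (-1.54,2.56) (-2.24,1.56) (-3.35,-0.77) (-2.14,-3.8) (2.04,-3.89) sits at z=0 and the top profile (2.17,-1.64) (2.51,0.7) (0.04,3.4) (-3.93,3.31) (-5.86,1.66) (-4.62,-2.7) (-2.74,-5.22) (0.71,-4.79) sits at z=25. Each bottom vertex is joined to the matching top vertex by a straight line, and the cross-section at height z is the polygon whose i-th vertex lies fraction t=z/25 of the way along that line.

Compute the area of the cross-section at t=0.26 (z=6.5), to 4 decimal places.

Area at t=0.26: 42.7974

Cross-section at t=0.26: each vertex is (1-t)·p0[i] + t·p1[i].
  v1: (1-0.26)·(4.8,0.3) + 0.26·(2.17,-1.64) = (4.1162,-0.2044)
  v2: (1-0.26)·(2.97,2.24) + 0.26·(2.51,0.7) = (2.8504,1.8396)
  v3: (1-0.26)·(0.54,3.19) + 0.26·(0.04,3.4) = (0.4100,3.2446)
  v4: (1-0.26)·(-1.54,2.56) + 0.26·(-3.93,3.31) = (-2.1614,2.7550)
  v5: (1-0.26)·(-2.24,1.56) + 0.26·(-5.86,1.66) = (-3.1812,1.5860)
  v6: (1-0.26)·(-3.35,-0.77) + 0.26·(-4.62,-2.7) = (-3.6802,-1.2718)
  v7: (1-0.26)·(-2.14,-3.8) + 0.26·(-2.74,-5.22) = (-2.2960,-4.1692)
  v8: (1-0.26)·(2.04,-3.89) + 0.26·(0.71,-4.79) = (1.6942,-4.1240)
Shoelace sum Σ(x_i·y_{i+1} − x_{i+1}·y_i):
  i=1: 4.1162·1.8396 − 2.8504·-0.2044 = +8.1548 (running +8.1548)
  i=2: 2.8504·3.2446 − 0.4100·1.8396 = +8.4942 (running +16.6490)
  i=3: 0.4100·2.7550 − -2.1614·3.2446 = +8.1424 (running +24.7914)
  i=4: -2.1614·1.5860 − -3.1812·2.7550 = +5.3362 (running +30.1276)
  i=5: -3.1812·-1.2718 − -3.6802·1.5860 = +9.8826 (running +40.0103)
  i=6: -3.6802·-4.1692 − -2.2960·-1.2718 = +12.4234 (running +52.4337)
  i=7: -2.2960·-4.1240 − 1.6942·-4.1692 = +16.5322 (running +68.9659)
  i=8: 1.6942·-0.2044 − 4.1162·-4.1240 = +16.6289 (running +85.5948)
Area = |Σ|/2 = |85.5948|/2 = 42.7974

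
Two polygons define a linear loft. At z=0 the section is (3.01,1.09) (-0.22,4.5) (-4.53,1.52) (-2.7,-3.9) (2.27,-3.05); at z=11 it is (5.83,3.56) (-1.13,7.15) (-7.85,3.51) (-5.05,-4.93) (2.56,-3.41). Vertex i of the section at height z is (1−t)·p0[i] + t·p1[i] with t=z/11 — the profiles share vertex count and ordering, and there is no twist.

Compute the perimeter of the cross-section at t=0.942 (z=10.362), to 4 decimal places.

Cross-section at t=0.942: each vertex is (1-t)·p0[i] + t·p1[i].
  v1: (1-0.942)·(3.01,1.09) + 0.942·(5.83,3.56) = (5.6664,3.4167)
  v2: (1-0.942)·(-0.22,4.5) + 0.942·(-1.13,7.15) = (-1.0772,6.9963)
  v3: (1-0.942)·(-4.53,1.52) + 0.942·(-7.85,3.51) = (-7.6574,3.3946)
  v4: (1-0.942)·(-2.7,-3.9) + 0.942·(-5.05,-4.93) = (-4.9137,-4.8703)
  v5: (1-0.942)·(2.27,-3.05) + 0.942·(2.56,-3.41) = (2.5432,-3.3891)
Perimeter = Σ |v_{i+1} − v_i|:
  edge 1→2: √(-6.7437² + 3.5796²) = 7.6348 (running 7.6348)
  edge 2→3: √(-6.5802² + -3.6017²) = 7.5014 (running 15.1362)
  edge 3→4: √(2.7437² + -8.2648²) = 8.7084 (running 23.8446)
  edge 4→5: √(7.4569² + 1.4811²) = 7.6026 (running 31.4472)
  edge 5→1: √(3.1233² + 6.8059²) = 7.4883 (running 38.9355)
Perimeter = 38.9355

Perimeter at t=0.942: 38.9355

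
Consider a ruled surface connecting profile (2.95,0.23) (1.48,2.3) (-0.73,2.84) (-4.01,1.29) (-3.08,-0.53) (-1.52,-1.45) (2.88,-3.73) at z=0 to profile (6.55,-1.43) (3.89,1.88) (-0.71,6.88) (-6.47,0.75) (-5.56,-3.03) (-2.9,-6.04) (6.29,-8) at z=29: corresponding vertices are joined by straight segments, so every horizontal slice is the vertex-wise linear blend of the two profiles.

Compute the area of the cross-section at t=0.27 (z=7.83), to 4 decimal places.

Cross-section at t=0.27: each vertex is (1-t)·p0[i] + t·p1[i].
  v1: (1-0.27)·(2.95,0.23) + 0.27·(6.55,-1.43) = (3.9220,-0.2182)
  v2: (1-0.27)·(1.48,2.3) + 0.27·(3.89,1.88) = (2.1307,2.1866)
  v3: (1-0.27)·(-0.73,2.84) + 0.27·(-0.71,6.88) = (-0.7246,3.9308)
  v4: (1-0.27)·(-4.01,1.29) + 0.27·(-6.47,0.75) = (-4.6742,1.1442)
  v5: (1-0.27)·(-3.08,-0.53) + 0.27·(-5.56,-3.03) = (-3.7496,-1.2050)
  v6: (1-0.27)·(-1.52,-1.45) + 0.27·(-2.9,-6.04) = (-1.8926,-2.6893)
  v7: (1-0.27)·(2.88,-3.73) + 0.27·(6.29,-8) = (3.8007,-4.8829)
Shoelace sum Σ(x_i·y_{i+1} − x_{i+1}·y_i):
  i=1: 3.9220·2.1866 − 2.1307·-0.2182 = +9.0408 (running +9.0408)
  i=2: 2.1307·3.9308 − -0.7246·2.1866 = +9.9598 (running +19.0005)
  i=3: -0.7246·1.1442 − -4.6742·3.9308 = +17.5443 (running +36.5448)
  i=4: -4.6742·-1.2050 − -3.7496·1.1442 = +9.9227 (running +46.4675)
  i=5: -3.7496·-2.6893 − -1.8926·-1.2050 = +7.8032 (running +54.2707)
  i=6: -1.8926·-4.8829 − 3.8007·-2.6893 = +19.4626 (running +73.7333)
  i=7: 3.8007·-0.2182 − 3.9220·-4.8829 = +18.3214 (running +92.0547)
Area = |Σ|/2 = |92.0547|/2 = 46.0274

Area at t=0.27: 46.0274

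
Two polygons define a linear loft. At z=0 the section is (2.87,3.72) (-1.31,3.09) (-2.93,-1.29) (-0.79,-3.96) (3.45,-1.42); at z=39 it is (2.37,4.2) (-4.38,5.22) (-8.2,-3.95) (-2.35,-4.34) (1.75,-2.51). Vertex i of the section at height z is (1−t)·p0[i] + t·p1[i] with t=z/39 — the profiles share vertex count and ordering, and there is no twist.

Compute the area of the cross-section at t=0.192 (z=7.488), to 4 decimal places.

Area at t=0.192: 39.4475

Cross-section at t=0.192: each vertex is (1-t)·p0[i] + t·p1[i].
  v1: (1-0.192)·(2.87,3.72) + 0.192·(2.37,4.2) = (2.7740,3.8122)
  v2: (1-0.192)·(-1.31,3.09) + 0.192·(-4.38,5.22) = (-1.8994,3.4990)
  v3: (1-0.192)·(-2.93,-1.29) + 0.192·(-8.2,-3.95) = (-3.9418,-1.8007)
  v4: (1-0.192)·(-0.79,-3.96) + 0.192·(-2.35,-4.34) = (-1.0895,-4.0330)
  v5: (1-0.192)·(3.45,-1.42) + 0.192·(1.75,-2.51) = (3.1236,-1.6293)
Shoelace sum Σ(x_i·y_{i+1} − x_{i+1}·y_i):
  i=1: 2.7740·3.4990 − -1.8994·3.8122 = +16.9471 (running +16.9471)
  i=2: -1.8994·-1.8007 − -3.9418·3.4990 = +17.2127 (running +34.1598)
  i=3: -3.9418·-4.0330 − -1.0895·-1.8007 = +13.9354 (running +48.0951)
  i=4: -1.0895·-1.6293 − 3.1236·-4.0330 = +14.3725 (running +62.4676)
  i=5: 3.1236·3.8122 − 2.7740·-1.6293 = +16.4273 (running +78.8949)
Area = |Σ|/2 = |78.8949|/2 = 39.4475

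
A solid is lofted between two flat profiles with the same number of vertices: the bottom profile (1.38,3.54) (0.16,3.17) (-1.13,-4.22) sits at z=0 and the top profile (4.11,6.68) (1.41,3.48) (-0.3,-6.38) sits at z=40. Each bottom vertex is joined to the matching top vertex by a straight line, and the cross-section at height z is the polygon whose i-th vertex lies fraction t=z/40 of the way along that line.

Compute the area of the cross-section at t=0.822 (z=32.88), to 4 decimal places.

Area at t=0.822: 9.2721

Cross-section at t=0.822: each vertex is (1-t)·p0[i] + t·p1[i].
  v1: (1-0.822)·(1.38,3.54) + 0.822·(4.11,6.68) = (3.6241,6.1211)
  v2: (1-0.822)·(0.16,3.17) + 0.822·(1.41,3.48) = (1.1875,3.4248)
  v3: (1-0.822)·(-1.13,-4.22) + 0.822·(-0.3,-6.38) = (-0.4477,-5.9955)
Shoelace sum Σ(x_i·y_{i+1} − x_{i+1}·y_i):
  i=1: 3.6241·3.4248 − 1.1875·6.1211 = +5.1430 (running +5.1430)
  i=2: 1.1875·-5.9955 − -0.4477·3.4248 = -5.5863 (running -0.4433)
  i=3: -0.4477·6.1211 − 3.6241·-5.9955 = +18.9875 (running +18.5442)
Area = |Σ|/2 = |18.5442|/2 = 9.2721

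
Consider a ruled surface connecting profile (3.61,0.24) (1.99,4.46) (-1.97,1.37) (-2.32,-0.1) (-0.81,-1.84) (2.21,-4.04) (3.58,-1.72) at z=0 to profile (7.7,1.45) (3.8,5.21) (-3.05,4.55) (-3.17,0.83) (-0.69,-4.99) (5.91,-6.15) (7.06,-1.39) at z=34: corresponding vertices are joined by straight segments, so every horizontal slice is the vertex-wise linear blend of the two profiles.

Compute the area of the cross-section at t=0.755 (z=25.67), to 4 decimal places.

Area at t=0.755: 74.3233

Cross-section at t=0.755: each vertex is (1-t)·p0[i] + t·p1[i].
  v1: (1-0.755)·(3.61,0.24) + 0.755·(7.7,1.45) = (6.6980,1.1535)
  v2: (1-0.755)·(1.99,4.46) + 0.755·(3.8,5.21) = (3.3565,5.0263)
  v3: (1-0.755)·(-1.97,1.37) + 0.755·(-3.05,4.55) = (-2.7854,3.7709)
  v4: (1-0.755)·(-2.32,-0.1) + 0.755·(-3.17,0.83) = (-2.9617,0.6021)
  v5: (1-0.755)·(-0.81,-1.84) + 0.755·(-0.69,-4.99) = (-0.7194,-4.2183)
  v6: (1-0.755)·(2.21,-4.04) + 0.755·(5.91,-6.15) = (5.0035,-5.6330)
  v7: (1-0.755)·(3.58,-1.72) + 0.755·(7.06,-1.39) = (6.2074,-1.4708)
Shoelace sum Σ(x_i·y_{i+1} − x_{i+1}·y_i):
  i=1: 6.6980·5.0263 − 3.3565·1.1535 = +29.7936 (running +29.7936)
  i=2: 3.3565·3.7709 − -2.7854·5.0263 = +26.6573 (running +56.4510)
  i=3: -2.7854·0.6021 − -2.9617·3.7709 = +9.4912 (running +65.9422)
  i=4: -2.9617·-4.2183 − -0.7194·0.6021 = +12.9266 (running +78.8688)
  i=5: -0.7194·-5.6330 − 5.0035·-4.2183 = +25.1584 (running +104.0272)
  i=6: 5.0035·-1.4708 − 6.2074·-5.6330 = +27.6072 (running +131.6344)
  i=7: 6.2074·1.1535 − 6.6980·-1.4708 = +17.0122 (running +148.6466)
Area = |Σ|/2 = |148.6466|/2 = 74.3233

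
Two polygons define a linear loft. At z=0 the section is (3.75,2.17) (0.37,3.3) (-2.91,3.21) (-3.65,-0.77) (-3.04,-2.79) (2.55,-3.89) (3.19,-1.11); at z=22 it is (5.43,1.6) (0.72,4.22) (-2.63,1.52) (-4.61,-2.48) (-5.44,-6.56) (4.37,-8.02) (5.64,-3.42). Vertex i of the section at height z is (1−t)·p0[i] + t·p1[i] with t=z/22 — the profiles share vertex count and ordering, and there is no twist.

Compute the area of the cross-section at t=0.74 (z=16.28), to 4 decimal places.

Area at t=0.74: 80.5637

Cross-section at t=0.74: each vertex is (1-t)·p0[i] + t·p1[i].
  v1: (1-0.74)·(3.75,2.17) + 0.74·(5.43,1.6) = (4.9932,1.7482)
  v2: (1-0.74)·(0.37,3.3) + 0.74·(0.72,4.22) = (0.6290,3.9808)
  v3: (1-0.74)·(-2.91,3.21) + 0.74·(-2.63,1.52) = (-2.7028,1.9594)
  v4: (1-0.74)·(-3.65,-0.77) + 0.74·(-4.61,-2.48) = (-4.3604,-2.0354)
  v5: (1-0.74)·(-3.04,-2.79) + 0.74·(-5.44,-6.56) = (-4.8160,-5.5798)
  v6: (1-0.74)·(2.55,-3.89) + 0.74·(4.37,-8.02) = (3.8968,-6.9462)
  v7: (1-0.74)·(3.19,-1.11) + 0.74·(5.64,-3.42) = (5.0030,-2.8194)
Shoelace sum Σ(x_i·y_{i+1} − x_{i+1}·y_i):
  i=1: 4.9932·3.9808 − 0.6290·1.7482 = +18.7773 (running +18.7773)
  i=2: 0.6290·1.9594 − -2.7028·3.9808 = +11.9918 (running +30.7691)
  i=3: -2.7028·-2.0354 − -4.3604·1.9594 = +14.0450 (running +44.8141)
  i=4: -4.3604·-5.5798 − -4.8160·-2.0354 = +14.5277 (running +59.3418)
  i=5: -4.8160·-6.9462 − 3.8968·-5.5798 = +55.1963 (running +114.5381)
  i=6: 3.8968·-2.8194 − 5.0030·-6.9462 = +23.7652 (running +138.3033)
  i=7: 5.0030·1.7482 − 4.9932·-2.8194 = +22.8241 (running +161.1273)
Area = |Σ|/2 = |161.1273|/2 = 80.5637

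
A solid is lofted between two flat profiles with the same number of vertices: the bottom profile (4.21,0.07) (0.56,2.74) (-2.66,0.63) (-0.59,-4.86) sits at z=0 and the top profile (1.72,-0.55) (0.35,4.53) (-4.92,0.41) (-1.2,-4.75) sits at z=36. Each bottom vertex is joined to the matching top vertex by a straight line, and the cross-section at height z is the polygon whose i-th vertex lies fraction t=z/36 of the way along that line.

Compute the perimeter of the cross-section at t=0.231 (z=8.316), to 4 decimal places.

Perimeter at t=0.231: 21.3956

Cross-section at t=0.231: each vertex is (1-t)·p0[i] + t·p1[i].
  v1: (1-0.231)·(4.21,0.07) + 0.231·(1.72,-0.55) = (3.6348,-0.0732)
  v2: (1-0.231)·(0.56,2.74) + 0.231·(0.35,4.53) = (0.5115,3.1535)
  v3: (1-0.231)·(-2.66,0.63) + 0.231·(-4.92,0.41) = (-3.1821,0.5792)
  v4: (1-0.231)·(-0.59,-4.86) + 0.231·(-1.2,-4.75) = (-0.7309,-4.8346)
Perimeter = Σ |v_{i+1} − v_i|:
  edge 1→2: √(-3.1233² + 3.2267²) = 4.4907 (running 4.4907)
  edge 2→3: √(-3.6936² + -2.5743²) = 4.5022 (running 8.9929)
  edge 3→4: √(2.4512² + -5.4138²) = 5.9428 (running 14.9357)
  edge 4→1: √(4.3657² + 4.7614²) = 6.4599 (running 21.3956)
Perimeter = 21.3956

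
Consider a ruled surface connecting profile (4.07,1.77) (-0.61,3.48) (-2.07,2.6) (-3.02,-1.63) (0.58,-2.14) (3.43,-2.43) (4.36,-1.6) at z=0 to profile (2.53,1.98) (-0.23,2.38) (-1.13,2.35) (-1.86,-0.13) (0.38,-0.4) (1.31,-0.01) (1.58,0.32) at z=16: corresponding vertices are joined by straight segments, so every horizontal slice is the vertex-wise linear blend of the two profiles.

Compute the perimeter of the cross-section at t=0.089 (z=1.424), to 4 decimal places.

Perimeter at t=0.089: 21.1829

Cross-section at t=0.089: each vertex is (1-t)·p0[i] + t·p1[i].
  v1: (1-0.089)·(4.07,1.77) + 0.089·(2.53,1.98) = (3.9329,1.7887)
  v2: (1-0.089)·(-0.61,3.48) + 0.089·(-0.23,2.38) = (-0.5762,3.3821)
  v3: (1-0.089)·(-2.07,2.6) + 0.089·(-1.13,2.35) = (-1.9863,2.5778)
  v4: (1-0.089)·(-3.02,-1.63) + 0.089·(-1.86,-0.13) = (-2.9168,-1.4965)
  v5: (1-0.089)·(0.58,-2.14) + 0.089·(0.38,-0.4) = (0.5622,-1.9851)
  v6: (1-0.089)·(3.43,-2.43) + 0.089·(1.31,-0.01) = (3.2413,-2.2146)
  v7: (1-0.089)·(4.36,-1.6) + 0.089·(1.58,0.32) = (4.1126,-1.4291)
Perimeter = Σ |v_{i+1} − v_i|:
  edge 1→2: √(-4.5091² + 1.5934²) = 4.7824 (running 4.7824)
  edge 2→3: √(-1.4102² + -0.8043²) = 1.6234 (running 6.4058)
  edge 3→4: √(-0.9304² + -4.0743²) = 4.1791 (running 10.5849)
  edge 4→5: √(3.4790² + -0.4886²) = 3.5131 (running 14.0981)
  edge 5→6: √(2.6791² + -0.2295²) = 2.6889 (running 16.7870)
  edge 6→7: √(0.8713² + 0.7855²) = 1.1731 (running 17.9601)
  edge 7→1: √(-0.1796² + 3.2178²) = 3.2228 (running 21.1829)
Perimeter = 21.1829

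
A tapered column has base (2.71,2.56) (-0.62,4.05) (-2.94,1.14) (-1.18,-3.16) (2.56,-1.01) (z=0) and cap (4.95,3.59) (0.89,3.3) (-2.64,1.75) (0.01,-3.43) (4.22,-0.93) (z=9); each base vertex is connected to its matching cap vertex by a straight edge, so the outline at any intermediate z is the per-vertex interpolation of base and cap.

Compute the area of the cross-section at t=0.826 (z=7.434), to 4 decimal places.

Cross-section at t=0.826: each vertex is (1-t)·p0[i] + t·p1[i].
  v1: (1-0.826)·(2.71,2.56) + 0.826·(4.95,3.59) = (4.5602,3.4108)
  v2: (1-0.826)·(-0.62,4.05) + 0.826·(0.89,3.3) = (0.6273,3.4305)
  v3: (1-0.826)·(-2.94,1.14) + 0.826·(-2.64,1.75) = (-2.6922,1.6439)
  v4: (1-0.826)·(-1.18,-3.16) + 0.826·(0.01,-3.43) = (-0.1971,-3.3830)
  v5: (1-0.826)·(2.56,-1.01) + 0.826·(4.22,-0.93) = (3.9312,-0.9439)
Shoelace sum Σ(x_i·y_{i+1} − x_{i+1}·y_i):
  i=1: 4.5602·3.4305 − 0.6273·3.4108 = +13.5045 (running +13.5045)
  i=2: 0.6273·1.6439 − -2.6922·3.4305 = +10.2667 (running +23.7712)
  i=3: -2.6922·-3.3830 − -0.1971·1.6439 = +9.4317 (running +33.2029)
  i=4: -0.1971·-0.9439 − 3.9312·-3.3830 = +13.4852 (running +46.6881)
  i=5: 3.9312·3.4108 − 4.5602·-0.9439 = +17.7128 (running +64.4009)
Area = |Σ|/2 = |64.4009|/2 = 32.2005

Area at t=0.826: 32.2005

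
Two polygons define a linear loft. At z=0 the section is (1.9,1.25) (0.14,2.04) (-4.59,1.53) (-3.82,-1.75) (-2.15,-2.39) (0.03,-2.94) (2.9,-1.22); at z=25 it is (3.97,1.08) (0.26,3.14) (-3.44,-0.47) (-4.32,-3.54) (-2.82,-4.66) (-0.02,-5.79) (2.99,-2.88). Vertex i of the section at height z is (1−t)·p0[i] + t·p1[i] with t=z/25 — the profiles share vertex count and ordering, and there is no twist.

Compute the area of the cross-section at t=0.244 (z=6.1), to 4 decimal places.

Cross-section at t=0.244: each vertex is (1-t)·p0[i] + t·p1[i].
  v1: (1-0.244)·(1.9,1.25) + 0.244·(3.97,1.08) = (2.4051,1.2085)
  v2: (1-0.244)·(0.14,2.04) + 0.244·(0.26,3.14) = (0.1693,2.3084)
  v3: (1-0.244)·(-4.59,1.53) + 0.244·(-3.44,-0.47) = (-4.3094,1.0420)
  v4: (1-0.244)·(-3.82,-1.75) + 0.244·(-4.32,-3.54) = (-3.9420,-2.1868)
  v5: (1-0.244)·(-2.15,-2.39) + 0.244·(-2.82,-4.66) = (-2.3135,-2.9439)
  v6: (1-0.244)·(0.03,-2.94) + 0.244·(-0.02,-5.79) = (0.0178,-3.6354)
  v7: (1-0.244)·(2.9,-1.22) + 0.244·(2.99,-2.88) = (2.9220,-1.6250)
Shoelace sum Σ(x_i·y_{i+1} − x_{i+1}·y_i):
  i=1: 2.4051·2.3084 − 0.1693·1.2085 = +5.3473 (running +5.3473)
  i=2: 0.1693·1.0420 − -4.3094·2.3084 = +10.1242 (running +15.4715)
  i=3: -4.3094·-2.1868 − -3.9420·1.0420 = +13.5312 (running +29.0027)
  i=4: -3.9420·-2.9439 − -2.3135·-2.1868 = +6.5457 (running +35.5485)
  i=5: -2.3135·-3.6354 − 0.0178·-2.9439 = +8.4628 (running +44.0113)
  i=6: 0.0178·-1.6250 − 2.9220·-3.6354 = +10.5936 (running +54.6048)
  i=7: 2.9220·1.2085 − 2.4051·-1.6250 = +7.4396 (running +62.0444)
Area = |Σ|/2 = |62.0444|/2 = 31.0222

Area at t=0.244: 31.0222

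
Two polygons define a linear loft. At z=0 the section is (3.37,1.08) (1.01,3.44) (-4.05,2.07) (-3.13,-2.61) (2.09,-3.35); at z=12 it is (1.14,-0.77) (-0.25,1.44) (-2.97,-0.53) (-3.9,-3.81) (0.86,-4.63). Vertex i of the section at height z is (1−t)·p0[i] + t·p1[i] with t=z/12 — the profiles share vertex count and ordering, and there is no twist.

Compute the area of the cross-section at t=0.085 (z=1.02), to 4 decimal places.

Area at t=0.085: 35.0461

Cross-section at t=0.085: each vertex is (1-t)·p0[i] + t·p1[i].
  v1: (1-0.085)·(3.37,1.08) + 0.085·(1.14,-0.77) = (3.1805,0.9228)
  v2: (1-0.085)·(1.01,3.44) + 0.085·(-0.25,1.44) = (0.9029,3.2700)
  v3: (1-0.085)·(-4.05,2.07) + 0.085·(-2.97,-0.53) = (-3.9582,1.8490)
  v4: (1-0.085)·(-3.13,-2.61) + 0.085·(-3.9,-3.81) = (-3.1955,-2.7120)
  v5: (1-0.085)·(2.09,-3.35) + 0.085·(0.86,-4.63) = (1.9854,-3.4588)
Shoelace sum Σ(x_i·y_{i+1} − x_{i+1}·y_i):
  i=1: 3.1805·3.2700 − 0.9029·0.9228 = +9.5669 (running +9.5669)
  i=2: 0.9029·1.8490 − -3.9582·3.2700 = +14.6128 (running +24.1797)
  i=3: -3.9582·-2.7120 − -3.1955·1.8490 = +16.6430 (running +40.8227)
  i=4: -3.1955·-3.4588 − 1.9854·-2.7120 = +16.4370 (running +57.2597)
  i=5: 1.9854·0.9228 − 3.1805·-3.4588 = +12.8326 (running +70.0923)
Area = |Σ|/2 = |70.0923|/2 = 35.0461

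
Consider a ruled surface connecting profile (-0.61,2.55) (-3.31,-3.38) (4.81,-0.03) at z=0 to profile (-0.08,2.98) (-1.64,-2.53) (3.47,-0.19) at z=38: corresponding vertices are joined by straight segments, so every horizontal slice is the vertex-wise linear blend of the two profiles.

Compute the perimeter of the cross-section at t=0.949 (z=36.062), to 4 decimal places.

Perimeter at t=0.949: 16.3558

Cross-section at t=0.949: each vertex is (1-t)·p0[i] + t·p1[i].
  v1: (1-0.949)·(-0.61,2.55) + 0.949·(-0.08,2.98) = (-0.1070,2.9581)
  v2: (1-0.949)·(-3.31,-3.38) + 0.949·(-1.64,-2.53) = (-1.7252,-2.5733)
  v3: (1-0.949)·(4.81,-0.03) + 0.949·(3.47,-0.19) = (3.5383,-0.1818)
Perimeter = Σ |v_{i+1} − v_i|:
  edge 1→2: √(-1.6181² + -5.5314²) = 5.7632 (running 5.7632)
  edge 2→3: √(5.2635² + 2.3915²) = 5.7813 (running 11.5446)
  edge 3→1: √(-3.6454² + 3.1399²) = 4.8112 (running 16.3558)
Perimeter = 16.3558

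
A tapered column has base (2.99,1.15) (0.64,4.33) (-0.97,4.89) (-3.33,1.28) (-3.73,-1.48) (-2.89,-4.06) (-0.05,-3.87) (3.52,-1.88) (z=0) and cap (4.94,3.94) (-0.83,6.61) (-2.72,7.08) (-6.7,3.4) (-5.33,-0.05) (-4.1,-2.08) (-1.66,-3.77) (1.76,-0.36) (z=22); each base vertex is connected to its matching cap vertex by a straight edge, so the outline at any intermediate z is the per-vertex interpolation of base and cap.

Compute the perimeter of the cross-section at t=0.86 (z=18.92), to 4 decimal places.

Perimeter at t=0.86: 31.5581

Cross-section at t=0.86: each vertex is (1-t)·p0[i] + t·p1[i].
  v1: (1-0.86)·(2.99,1.15) + 0.86·(4.94,3.94) = (4.6670,3.5494)
  v2: (1-0.86)·(0.64,4.33) + 0.86·(-0.83,6.61) = (-0.6242,6.2908)
  v3: (1-0.86)·(-0.97,4.89) + 0.86·(-2.72,7.08) = (-2.4750,6.7734)
  v4: (1-0.86)·(-3.33,1.28) + 0.86·(-6.7,3.4) = (-6.2282,3.1032)
  v5: (1-0.86)·(-3.73,-1.48) + 0.86·(-5.33,-0.05) = (-5.1060,-0.2502)
  v6: (1-0.86)·(-2.89,-4.06) + 0.86·(-4.1,-2.08) = (-3.9306,-2.3572)
  v7: (1-0.86)·(-0.05,-3.87) + 0.86·(-1.66,-3.77) = (-1.4346,-3.7840)
  v8: (1-0.86)·(3.52,-1.88) + 0.86·(1.76,-0.36) = (2.0064,-0.5728)
Perimeter = Σ |v_{i+1} − v_i|:
  edge 1→2: √(-5.2912² + 2.7414²) = 5.9592 (running 5.9592)
  edge 2→3: √(-1.8508² + 0.4826²) = 1.9127 (running 7.8719)
  edge 3→4: √(-3.7532² + -3.6702²) = 5.2495 (running 13.1214)
  edge 4→5: √(1.1222² + -3.3534²) = 3.5362 (running 16.6575)
  edge 5→6: √(1.1754² + -2.1070²) = 2.4127 (running 19.0702)
  edge 6→7: √(2.4960² + -1.4268²) = 2.8750 (running 21.9452)
  edge 7→8: √(3.4410² + 3.2112²) = 4.7066 (running 26.6519)
  edge 8→1: √(2.6606² + 4.1222²) = 4.9063 (running 31.5581)
Perimeter = 31.5581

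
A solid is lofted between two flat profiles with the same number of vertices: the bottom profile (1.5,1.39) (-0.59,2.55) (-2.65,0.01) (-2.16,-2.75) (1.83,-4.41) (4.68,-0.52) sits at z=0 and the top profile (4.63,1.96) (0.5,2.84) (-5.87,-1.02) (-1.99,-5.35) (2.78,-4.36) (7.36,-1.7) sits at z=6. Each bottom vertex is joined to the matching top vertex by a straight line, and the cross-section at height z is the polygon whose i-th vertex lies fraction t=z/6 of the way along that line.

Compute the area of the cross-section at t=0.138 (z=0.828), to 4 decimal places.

Cross-section at t=0.138: each vertex is (1-t)·p0[i] + t·p1[i].
  v1: (1-0.138)·(1.5,1.39) + 0.138·(4.63,1.96) = (1.9319,1.4687)
  v2: (1-0.138)·(-0.59,2.55) + 0.138·(0.5,2.84) = (-0.4396,2.5900)
  v3: (1-0.138)·(-2.65,0.01) + 0.138·(-5.87,-1.02) = (-3.0944,-0.1321)
  v4: (1-0.138)·(-2.16,-2.75) + 0.138·(-1.99,-5.35) = (-2.1365,-3.1088)
  v5: (1-0.138)·(1.83,-4.41) + 0.138·(2.78,-4.36) = (1.9611,-4.4031)
  v6: (1-0.138)·(4.68,-0.52) + 0.138·(7.36,-1.7) = (5.0498,-0.6828)
Shoelace sum Σ(x_i·y_{i+1} − x_{i+1}·y_i):
  i=1: 1.9319·2.5900 − -0.4396·1.4687 = +5.6494 (running +5.6494)
  i=2: -0.4396·-0.1321 − -3.0944·2.5900 = +8.0725 (running +13.7219)
  i=3: -3.0944·-3.1088 − -2.1365·-0.1321 = +9.3374 (running +23.0593)
  i=4: -2.1365·-4.4031 − 1.9611·-3.1088 = +15.5041 (running +38.5634)
  i=5: 1.9611·-0.6828 − 5.0498·-4.4031 = +20.8958 (running +59.4592)
  i=6: 5.0498·1.4687 − 1.9319·-0.6828 = +8.7357 (running +68.1949)
Area = |Σ|/2 = |68.1949|/2 = 34.0975

Area at t=0.138: 34.0975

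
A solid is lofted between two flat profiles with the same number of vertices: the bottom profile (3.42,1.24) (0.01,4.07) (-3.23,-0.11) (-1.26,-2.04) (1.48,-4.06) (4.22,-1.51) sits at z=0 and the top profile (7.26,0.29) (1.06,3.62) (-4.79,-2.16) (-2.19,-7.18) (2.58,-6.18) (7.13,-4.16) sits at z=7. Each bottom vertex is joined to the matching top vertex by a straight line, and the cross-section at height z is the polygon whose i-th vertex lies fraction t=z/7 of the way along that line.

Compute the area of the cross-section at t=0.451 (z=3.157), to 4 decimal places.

Cross-section at t=0.451: each vertex is (1-t)·p0[i] + t·p1[i].
  v1: (1-0.451)·(3.42,1.24) + 0.451·(7.26,0.29) = (5.1518,0.8115)
  v2: (1-0.451)·(0.01,4.07) + 0.451·(1.06,3.62) = (0.4836,3.8670)
  v3: (1-0.451)·(-3.23,-0.11) + 0.451·(-4.79,-2.16) = (-3.9336,-1.0346)
  v4: (1-0.451)·(-1.26,-2.04) + 0.451·(-2.19,-7.18) = (-1.6794,-4.3581)
  v5: (1-0.451)·(1.48,-4.06) + 0.451·(2.58,-6.18) = (1.9761,-5.0161)
  v6: (1-0.451)·(4.22,-1.51) + 0.451·(7.13,-4.16) = (5.5324,-2.7051)
Shoelace sum Σ(x_i·y_{i+1} − x_{i+1}·y_i):
  i=1: 5.1518·3.8670 − 0.4836·0.8115 = +19.5300 (running +19.5300)
  i=2: 0.4836·-1.0346 − -3.9336·3.8670 = +14.7110 (running +34.2410)
  i=3: -3.9336·-4.3581 − -1.6794·-1.0346 = +15.4056 (running +49.6466)
  i=4: -1.6794·-5.0161 − 1.9761·-4.3581 = +17.0363 (running +66.6829)
  i=5: 1.9761·-2.7051 − 5.5324·-5.0161 = +22.4056 (running +89.0885)
  i=6: 5.5324·0.8115 − 5.1518·-2.7051 = +18.4263 (running +107.5148)
Area = |Σ|/2 = |107.5148|/2 = 53.7574

Area at t=0.451: 53.7574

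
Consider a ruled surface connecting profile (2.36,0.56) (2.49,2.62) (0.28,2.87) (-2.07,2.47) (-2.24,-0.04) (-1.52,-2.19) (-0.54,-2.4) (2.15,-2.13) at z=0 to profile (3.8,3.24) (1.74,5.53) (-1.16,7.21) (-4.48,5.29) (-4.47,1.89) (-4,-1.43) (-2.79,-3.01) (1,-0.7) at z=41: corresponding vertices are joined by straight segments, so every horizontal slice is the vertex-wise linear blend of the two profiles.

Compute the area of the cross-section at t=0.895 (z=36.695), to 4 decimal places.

Cross-section at t=0.895: each vertex is (1-t)·p0[i] + t·p1[i].
  v1: (1-0.895)·(2.36,0.56) + 0.895·(3.8,3.24) = (3.6488,2.9586)
  v2: (1-0.895)·(2.49,2.62) + 0.895·(1.74,5.53) = (1.8188,5.2245)
  v3: (1-0.895)·(0.28,2.87) + 0.895·(-1.16,7.21) = (-1.0088,6.7543)
  v4: (1-0.895)·(-2.07,2.47) + 0.895·(-4.48,5.29) = (-4.2270,4.9939)
  v5: (1-0.895)·(-2.24,-0.04) + 0.895·(-4.47,1.89) = (-4.2359,1.6873)
  v6: (1-0.895)·(-1.52,-2.19) + 0.895·(-4,-1.43) = (-3.7396,-1.5098)
  v7: (1-0.895)·(-0.54,-2.4) + 0.895·(-2.79,-3.01) = (-2.5538,-2.9459)
  v8: (1-0.895)·(2.15,-2.13) + 0.895·(1,-0.7) = (1.1207,-0.8501)
Shoelace sum Σ(x_i·y_{i+1} − x_{i+1}·y_i):
  i=1: 3.6488·5.2245 − 1.8188·2.9586 = +13.6820 (running +13.6820)
  i=2: 1.8188·6.7543 − -1.0088·5.2245 = +17.5548 (running +31.2368)
  i=3: -1.0088·4.9939 − -4.2270·6.7543 = +23.5122 (running +54.7491)
  i=4: -4.2270·1.6873 − -4.2359·4.9939 = +14.0211 (running +68.7701)
  i=5: -4.2359·-1.5098 − -3.7396·1.6873 = +12.7053 (running +81.4754)
  i=6: -3.7396·-2.9459 − -2.5538·-1.5098 = +7.1610 (running +88.6365)
  i=7: -2.5538·-0.8501 − 1.1207·-2.9459 = +5.4727 (running +94.1092)
  i=8: 1.1207·2.9586 − 3.6488·-0.8501 = +6.4179 (running +100.5271)
Area = |Σ|/2 = |100.5271|/2 = 50.2635

Area at t=0.895: 50.2635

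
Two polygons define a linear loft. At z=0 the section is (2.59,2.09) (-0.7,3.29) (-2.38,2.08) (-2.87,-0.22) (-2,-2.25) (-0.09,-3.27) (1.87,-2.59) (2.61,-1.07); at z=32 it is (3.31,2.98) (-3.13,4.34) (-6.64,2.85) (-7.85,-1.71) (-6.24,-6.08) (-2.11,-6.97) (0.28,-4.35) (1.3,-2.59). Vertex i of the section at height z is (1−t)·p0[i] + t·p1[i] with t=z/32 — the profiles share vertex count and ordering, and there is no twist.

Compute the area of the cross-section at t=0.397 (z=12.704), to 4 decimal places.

Cross-section at t=0.397: each vertex is (1-t)·p0[i] + t·p1[i].
  v1: (1-0.397)·(2.59,2.09) + 0.397·(3.31,2.98) = (2.8758,2.4433)
  v2: (1-0.397)·(-0.7,3.29) + 0.397·(-3.13,4.34) = (-1.6647,3.7069)
  v3: (1-0.397)·(-2.38,2.08) + 0.397·(-6.64,2.85) = (-4.0712,2.3857)
  v4: (1-0.397)·(-2.87,-0.22) + 0.397·(-7.85,-1.71) = (-4.8471,-0.8115)
  v5: (1-0.397)·(-2,-2.25) + 0.397·(-6.24,-6.08) = (-3.6833,-3.7705)
  v6: (1-0.397)·(-0.09,-3.27) + 0.397·(-2.11,-6.97) = (-0.8919,-4.7389)
  v7: (1-0.397)·(1.87,-2.59) + 0.397·(0.28,-4.35) = (1.2388,-3.2887)
  v8: (1-0.397)·(2.61,-1.07) + 0.397·(1.3,-2.59) = (2.0899,-1.6734)
Shoelace sum Σ(x_i·y_{i+1} − x_{i+1}·y_i):
  i=1: 2.8758·3.7069 − -1.6647·2.4433 = +14.7277 (running +14.7277)
  i=2: -1.6647·2.3857 − -4.0712·3.7069 = +11.1199 (running +25.8477)
  i=3: -4.0712·-0.8115 − -4.8471·2.3857 = +14.8675 (running +40.7152)
  i=4: -4.8471·-3.7705 − -3.6833·-0.8115 = +15.2868 (running +56.0020)
  i=5: -3.6833·-4.7389 − -0.8919·-3.7705 = +14.0916 (running +70.0936)
  i=6: -0.8919·-3.2887 − 1.2388·-4.7389 = +8.8037 (running +78.8973)
  i=7: 1.2388·-1.6734 − 2.0899·-3.2887 = +4.8002 (running +83.6975)
  i=8: 2.0899·2.4433 − 2.8758·-1.6734 = +9.9189 (running +93.6165)
Area = |Σ|/2 = |93.6165|/2 = 46.8082

Area at t=0.397: 46.8082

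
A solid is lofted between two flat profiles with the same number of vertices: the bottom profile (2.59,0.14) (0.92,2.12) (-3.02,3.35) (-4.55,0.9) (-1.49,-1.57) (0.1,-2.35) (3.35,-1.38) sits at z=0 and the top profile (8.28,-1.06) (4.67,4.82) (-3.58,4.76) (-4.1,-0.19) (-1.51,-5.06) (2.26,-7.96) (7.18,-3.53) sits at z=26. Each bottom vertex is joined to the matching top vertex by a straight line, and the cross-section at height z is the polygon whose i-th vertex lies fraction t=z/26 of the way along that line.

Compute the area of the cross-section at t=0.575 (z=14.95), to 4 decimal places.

Cross-section at t=0.575: each vertex is (1-t)·p0[i] + t·p1[i].
  v1: (1-0.575)·(2.59,0.14) + 0.575·(8.28,-1.06) = (5.8617,-0.5500)
  v2: (1-0.575)·(0.92,2.12) + 0.575·(4.67,4.82) = (3.0762,3.6725)
  v3: (1-0.575)·(-3.02,3.35) + 0.575·(-3.58,4.76) = (-3.3420,4.1608)
  v4: (1-0.575)·(-4.55,0.9) + 0.575·(-4.1,-0.19) = (-4.2912,0.2733)
  v5: (1-0.575)·(-1.49,-1.57) + 0.575·(-1.51,-5.06) = (-1.5015,-3.5767)
  v6: (1-0.575)·(0.1,-2.35) + 0.575·(2.26,-7.96) = (1.3420,-5.5758)
  v7: (1-0.575)·(3.35,-1.38) + 0.575·(7.18,-3.53) = (5.5522,-2.6162)
Shoelace sum Σ(x_i·y_{i+1} − x_{i+1}·y_i):
  i=1: 5.8617·3.6725 − 3.0762·-0.5500 = +23.2192 (running +23.2192)
  i=2: 3.0762·4.1608 − -3.3420·3.6725 = +25.0730 (running +48.2922)
  i=3: -3.3420·0.2733 − -4.2912·4.1608 = +16.9416 (running +65.2338)
  i=4: -4.2912·-3.5767 − -1.5015·0.2733 = +15.7590 (running +80.9928)
  i=5: -1.5015·-5.5758 − 1.3420·-3.5767 = +13.1720 (running +94.1648)
  i=6: 1.3420·-2.6162 − 5.5522·-5.5758 = +27.4470 (running +121.6118)
  i=7: 5.5522·-0.5500 − 5.8617·-2.6162 = +12.2821 (running +133.8939)
Area = |Σ|/2 = |133.8939|/2 = 66.9469

Area at t=0.575: 66.9469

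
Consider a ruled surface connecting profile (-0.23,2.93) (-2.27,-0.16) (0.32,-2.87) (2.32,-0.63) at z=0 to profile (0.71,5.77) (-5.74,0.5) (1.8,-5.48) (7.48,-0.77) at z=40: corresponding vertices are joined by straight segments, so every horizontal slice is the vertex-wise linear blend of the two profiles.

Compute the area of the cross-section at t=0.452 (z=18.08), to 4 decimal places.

Cross-section at t=0.452: each vertex is (1-t)·p0[i] + t·p1[i].
  v1: (1-0.452)·(-0.23,2.93) + 0.452·(0.71,5.77) = (0.1949,4.2137)
  v2: (1-0.452)·(-2.27,-0.16) + 0.452·(-5.74,0.5) = (-3.8384,0.1383)
  v3: (1-0.452)·(0.32,-2.87) + 0.452·(1.8,-5.48) = (0.9890,-4.0497)
  v4: (1-0.452)·(2.32,-0.63) + 0.452·(7.48,-0.77) = (4.6523,-0.6933)
Shoelace sum Σ(x_i·y_{i+1} − x_{i+1}·y_i):
  i=1: 0.1949·0.1383 − -3.8384·4.2137 = +16.2009 (running +16.2009)
  i=2: -3.8384·-4.0497 − 0.9890·0.1383 = +15.4078 (running +31.6087)
  i=3: 0.9890·-0.6933 − 4.6523·-4.0497 = +18.1550 (running +49.7637)
  i=4: 4.6523·4.2137 − 0.1949·-0.6933 = +19.7385 (running +69.5022)
Area = |Σ|/2 = |69.5022|/2 = 34.7511

Area at t=0.452: 34.7511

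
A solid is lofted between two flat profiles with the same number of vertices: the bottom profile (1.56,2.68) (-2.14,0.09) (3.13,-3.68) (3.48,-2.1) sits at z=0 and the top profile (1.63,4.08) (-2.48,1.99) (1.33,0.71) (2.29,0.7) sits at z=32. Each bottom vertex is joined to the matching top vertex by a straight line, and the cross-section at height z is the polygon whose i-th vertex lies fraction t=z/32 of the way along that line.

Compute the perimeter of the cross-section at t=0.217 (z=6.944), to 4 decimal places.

Cross-section at t=0.217: each vertex is (1-t)·p0[i] + t·p1[i].
  v1: (1-0.217)·(1.56,2.68) + 0.217·(1.63,4.08) = (1.5752,2.9838)
  v2: (1-0.217)·(-2.14,0.09) + 0.217·(-2.48,1.99) = (-2.2138,0.5023)
  v3: (1-0.217)·(3.13,-3.68) + 0.217·(1.33,0.71) = (2.7394,-2.7274)
  v4: (1-0.217)·(3.48,-2.1) + 0.217·(2.29,0.7) = (3.2218,-1.4924)
Perimeter = Σ |v_{i+1} − v_i|:
  edge 1→2: √(-3.7890² + -2.4815²) = 4.5293 (running 4.5293)
  edge 2→3: √(4.9532² + -3.2297²) = 5.9131 (running 10.4424)
  edge 3→4: √(0.4824² + 1.2350²) = 1.3258 (running 11.7682)
  edge 4→1: √(-1.6466² + 4.4762²) = 4.7694 (running 16.5376)
Perimeter = 16.5376

Perimeter at t=0.217: 16.5376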